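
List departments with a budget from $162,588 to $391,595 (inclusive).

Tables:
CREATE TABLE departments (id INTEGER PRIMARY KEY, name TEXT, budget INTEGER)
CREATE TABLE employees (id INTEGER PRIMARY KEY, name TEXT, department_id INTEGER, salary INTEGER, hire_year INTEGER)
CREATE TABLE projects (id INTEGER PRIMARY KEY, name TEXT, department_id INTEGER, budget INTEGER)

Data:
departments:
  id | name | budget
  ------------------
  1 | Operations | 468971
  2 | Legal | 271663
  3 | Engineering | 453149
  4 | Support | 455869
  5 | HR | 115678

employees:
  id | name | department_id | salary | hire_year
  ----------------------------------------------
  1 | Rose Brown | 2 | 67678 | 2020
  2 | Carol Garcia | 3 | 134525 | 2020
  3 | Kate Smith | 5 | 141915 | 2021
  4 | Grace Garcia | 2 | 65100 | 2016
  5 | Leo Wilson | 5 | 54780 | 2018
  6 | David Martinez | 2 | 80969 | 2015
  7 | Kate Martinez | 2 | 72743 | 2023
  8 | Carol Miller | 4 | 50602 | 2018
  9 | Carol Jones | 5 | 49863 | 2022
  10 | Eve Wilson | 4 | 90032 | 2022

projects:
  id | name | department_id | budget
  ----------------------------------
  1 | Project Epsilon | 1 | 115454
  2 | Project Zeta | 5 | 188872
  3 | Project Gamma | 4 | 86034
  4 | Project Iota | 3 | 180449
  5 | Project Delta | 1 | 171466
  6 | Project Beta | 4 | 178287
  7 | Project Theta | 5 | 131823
SELECT name, budget FROM departments WHERE budget BETWEEN 162588 AND 391595

Execution result:
name | budget
Legal | 271663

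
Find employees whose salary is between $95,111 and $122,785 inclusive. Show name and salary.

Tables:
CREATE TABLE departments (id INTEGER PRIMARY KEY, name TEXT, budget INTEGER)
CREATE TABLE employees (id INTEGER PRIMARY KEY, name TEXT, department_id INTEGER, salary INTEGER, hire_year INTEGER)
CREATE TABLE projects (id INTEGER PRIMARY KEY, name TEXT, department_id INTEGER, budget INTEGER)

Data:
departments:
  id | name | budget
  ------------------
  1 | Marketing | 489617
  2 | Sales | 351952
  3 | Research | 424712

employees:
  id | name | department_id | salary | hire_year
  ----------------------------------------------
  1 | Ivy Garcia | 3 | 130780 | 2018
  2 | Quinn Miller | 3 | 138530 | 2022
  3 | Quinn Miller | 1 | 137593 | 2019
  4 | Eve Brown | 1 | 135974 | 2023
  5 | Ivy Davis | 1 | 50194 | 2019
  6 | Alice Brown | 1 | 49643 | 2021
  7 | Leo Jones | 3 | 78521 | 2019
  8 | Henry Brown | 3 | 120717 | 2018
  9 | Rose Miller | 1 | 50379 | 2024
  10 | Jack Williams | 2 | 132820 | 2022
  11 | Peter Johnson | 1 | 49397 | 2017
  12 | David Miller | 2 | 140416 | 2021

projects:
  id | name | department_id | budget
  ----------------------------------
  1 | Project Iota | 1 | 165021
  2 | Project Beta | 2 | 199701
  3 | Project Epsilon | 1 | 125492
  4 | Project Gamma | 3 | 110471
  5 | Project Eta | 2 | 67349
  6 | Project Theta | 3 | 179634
SELECT name, salary FROM employees WHERE salary BETWEEN 95111 AND 122785

Execution result:
name | salary
Henry Brown | 120717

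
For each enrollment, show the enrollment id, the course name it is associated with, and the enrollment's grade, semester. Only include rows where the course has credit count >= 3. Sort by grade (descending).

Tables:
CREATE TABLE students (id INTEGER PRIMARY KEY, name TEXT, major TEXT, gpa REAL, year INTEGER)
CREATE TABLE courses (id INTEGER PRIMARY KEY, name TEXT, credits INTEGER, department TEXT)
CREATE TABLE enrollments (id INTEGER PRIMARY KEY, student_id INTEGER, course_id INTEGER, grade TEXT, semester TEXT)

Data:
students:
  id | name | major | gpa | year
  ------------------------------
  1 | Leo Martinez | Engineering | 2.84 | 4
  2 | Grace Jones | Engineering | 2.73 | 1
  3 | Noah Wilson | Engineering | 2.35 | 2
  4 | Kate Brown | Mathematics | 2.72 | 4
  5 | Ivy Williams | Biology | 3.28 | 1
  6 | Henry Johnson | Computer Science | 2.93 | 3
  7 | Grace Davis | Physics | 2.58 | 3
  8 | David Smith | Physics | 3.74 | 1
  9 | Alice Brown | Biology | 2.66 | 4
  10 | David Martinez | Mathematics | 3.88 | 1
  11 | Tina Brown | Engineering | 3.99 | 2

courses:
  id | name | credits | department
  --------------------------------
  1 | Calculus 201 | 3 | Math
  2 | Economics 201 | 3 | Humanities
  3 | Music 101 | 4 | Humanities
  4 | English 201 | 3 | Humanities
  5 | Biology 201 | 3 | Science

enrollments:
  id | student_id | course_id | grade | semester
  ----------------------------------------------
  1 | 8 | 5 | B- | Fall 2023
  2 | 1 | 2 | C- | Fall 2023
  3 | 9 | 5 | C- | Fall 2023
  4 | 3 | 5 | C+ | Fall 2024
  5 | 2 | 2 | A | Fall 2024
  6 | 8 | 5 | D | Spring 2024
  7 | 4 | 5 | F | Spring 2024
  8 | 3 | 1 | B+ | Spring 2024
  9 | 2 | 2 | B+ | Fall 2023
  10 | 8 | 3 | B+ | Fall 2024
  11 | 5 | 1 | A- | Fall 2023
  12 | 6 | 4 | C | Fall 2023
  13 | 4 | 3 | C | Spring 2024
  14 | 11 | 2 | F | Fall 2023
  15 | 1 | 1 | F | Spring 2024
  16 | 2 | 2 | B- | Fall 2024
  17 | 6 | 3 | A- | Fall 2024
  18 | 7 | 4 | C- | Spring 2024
SELECT c.id, p.name AS course, c.grade, c.semester FROM enrollments c JOIN courses p ON c.course_id = p.id WHERE p.credits >= 3 ORDER BY c.grade DESC

Execution result:
id | course | grade | semester
7 | Biology 201 | F | Spring 2024
14 | Economics 201 | F | Fall 2023
15 | Calculus 201 | F | Spring 2024
6 | Biology 201 | D | Spring 2024
2 | Economics 201 | C- | Fall 2023
3 | Biology 201 | C- | Fall 2023
18 | English 201 | C- | Spring 2024
4 | Biology 201 | C+ | Fall 2024
12 | English 201 | C | Fall 2023
13 | Music 101 | C | Spring 2024
1 | Biology 201 | B- | Fall 2023
16 | Economics 201 | B- | Fall 2024
8 | Calculus 201 | B+ | Spring 2024
9 | Economics 201 | B+ | Fall 2023
10 | Music 101 | B+ | Fall 2024
11 | Calculus 201 | A- | Fall 2023
17 | Music 101 | A- | Fall 2024
5 | Economics 201 | A | Fall 2024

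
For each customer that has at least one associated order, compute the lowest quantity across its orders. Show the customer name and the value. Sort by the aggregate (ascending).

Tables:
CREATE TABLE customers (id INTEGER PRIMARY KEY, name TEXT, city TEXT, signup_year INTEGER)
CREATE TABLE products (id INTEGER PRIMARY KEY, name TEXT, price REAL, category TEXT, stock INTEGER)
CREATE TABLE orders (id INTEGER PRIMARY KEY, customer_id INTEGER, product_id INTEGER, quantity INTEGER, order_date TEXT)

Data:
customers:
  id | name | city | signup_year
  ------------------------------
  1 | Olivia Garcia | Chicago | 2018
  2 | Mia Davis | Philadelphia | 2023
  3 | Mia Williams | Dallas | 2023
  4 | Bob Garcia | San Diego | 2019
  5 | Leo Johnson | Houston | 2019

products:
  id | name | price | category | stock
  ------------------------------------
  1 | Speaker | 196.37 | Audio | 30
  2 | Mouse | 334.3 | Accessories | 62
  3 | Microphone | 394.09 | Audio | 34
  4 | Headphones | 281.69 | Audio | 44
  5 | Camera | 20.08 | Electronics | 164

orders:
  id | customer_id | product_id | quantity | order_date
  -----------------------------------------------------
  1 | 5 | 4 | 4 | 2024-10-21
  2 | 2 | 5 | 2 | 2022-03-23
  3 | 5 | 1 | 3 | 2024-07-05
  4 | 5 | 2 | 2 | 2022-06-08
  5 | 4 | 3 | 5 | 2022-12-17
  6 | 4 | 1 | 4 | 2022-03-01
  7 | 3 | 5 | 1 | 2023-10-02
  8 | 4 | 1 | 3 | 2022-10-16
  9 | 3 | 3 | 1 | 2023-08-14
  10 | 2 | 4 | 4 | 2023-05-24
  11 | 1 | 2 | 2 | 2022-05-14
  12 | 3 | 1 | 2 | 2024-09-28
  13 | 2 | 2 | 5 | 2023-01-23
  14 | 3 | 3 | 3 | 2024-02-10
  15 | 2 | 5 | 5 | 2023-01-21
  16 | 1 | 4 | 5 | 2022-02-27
SELECT p.name, MIN(c.quantity) AS min_quantity FROM orders c JOIN customers p ON c.customer_id = p.id GROUP BY p.id, p.name ORDER BY min_quantity ASC

Execution result:
name | min_quantity
Mia Williams | 1
Olivia Garcia | 2
Mia Davis | 2
Leo Johnson | 2
Bob Garcia | 3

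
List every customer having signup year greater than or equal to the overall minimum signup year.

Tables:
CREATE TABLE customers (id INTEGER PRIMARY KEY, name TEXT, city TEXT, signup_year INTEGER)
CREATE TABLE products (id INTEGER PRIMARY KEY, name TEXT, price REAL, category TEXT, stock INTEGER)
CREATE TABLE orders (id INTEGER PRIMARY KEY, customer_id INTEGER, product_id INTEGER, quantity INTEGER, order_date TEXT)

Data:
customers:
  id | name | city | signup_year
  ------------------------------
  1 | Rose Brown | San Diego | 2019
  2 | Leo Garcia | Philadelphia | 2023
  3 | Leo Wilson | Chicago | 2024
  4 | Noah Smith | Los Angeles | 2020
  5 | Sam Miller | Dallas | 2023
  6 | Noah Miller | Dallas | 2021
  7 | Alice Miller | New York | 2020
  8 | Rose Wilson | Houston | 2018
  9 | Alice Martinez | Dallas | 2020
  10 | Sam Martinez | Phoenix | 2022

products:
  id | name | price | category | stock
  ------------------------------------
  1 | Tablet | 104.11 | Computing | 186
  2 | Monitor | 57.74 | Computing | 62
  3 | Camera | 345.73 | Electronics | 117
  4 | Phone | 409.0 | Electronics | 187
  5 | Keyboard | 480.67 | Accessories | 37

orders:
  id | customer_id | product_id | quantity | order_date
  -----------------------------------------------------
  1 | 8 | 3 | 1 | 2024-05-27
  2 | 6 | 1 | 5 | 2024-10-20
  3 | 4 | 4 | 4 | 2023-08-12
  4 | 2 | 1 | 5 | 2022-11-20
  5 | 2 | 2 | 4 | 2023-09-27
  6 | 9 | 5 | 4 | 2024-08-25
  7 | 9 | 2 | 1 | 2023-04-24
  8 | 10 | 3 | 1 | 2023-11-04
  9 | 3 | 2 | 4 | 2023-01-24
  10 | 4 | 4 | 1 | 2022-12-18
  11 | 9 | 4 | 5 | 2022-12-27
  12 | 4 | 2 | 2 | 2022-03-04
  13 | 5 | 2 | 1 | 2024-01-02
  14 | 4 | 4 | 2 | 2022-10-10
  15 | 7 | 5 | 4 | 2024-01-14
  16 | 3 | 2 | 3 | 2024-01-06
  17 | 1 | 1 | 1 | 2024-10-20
SELECT name, signup_year FROM customers WHERE signup_year >= (SELECT MIN(signup_year) FROM customers)

Execution result:
name | signup_year
Rose Brown | 2019
Leo Garcia | 2023
Leo Wilson | 2024
Noah Smith | 2020
Sam Miller | 2023
Noah Miller | 2021
Alice Miller | 2020
Rose Wilson | 2018
Alice Martinez | 2020
Sam Martinez | 2022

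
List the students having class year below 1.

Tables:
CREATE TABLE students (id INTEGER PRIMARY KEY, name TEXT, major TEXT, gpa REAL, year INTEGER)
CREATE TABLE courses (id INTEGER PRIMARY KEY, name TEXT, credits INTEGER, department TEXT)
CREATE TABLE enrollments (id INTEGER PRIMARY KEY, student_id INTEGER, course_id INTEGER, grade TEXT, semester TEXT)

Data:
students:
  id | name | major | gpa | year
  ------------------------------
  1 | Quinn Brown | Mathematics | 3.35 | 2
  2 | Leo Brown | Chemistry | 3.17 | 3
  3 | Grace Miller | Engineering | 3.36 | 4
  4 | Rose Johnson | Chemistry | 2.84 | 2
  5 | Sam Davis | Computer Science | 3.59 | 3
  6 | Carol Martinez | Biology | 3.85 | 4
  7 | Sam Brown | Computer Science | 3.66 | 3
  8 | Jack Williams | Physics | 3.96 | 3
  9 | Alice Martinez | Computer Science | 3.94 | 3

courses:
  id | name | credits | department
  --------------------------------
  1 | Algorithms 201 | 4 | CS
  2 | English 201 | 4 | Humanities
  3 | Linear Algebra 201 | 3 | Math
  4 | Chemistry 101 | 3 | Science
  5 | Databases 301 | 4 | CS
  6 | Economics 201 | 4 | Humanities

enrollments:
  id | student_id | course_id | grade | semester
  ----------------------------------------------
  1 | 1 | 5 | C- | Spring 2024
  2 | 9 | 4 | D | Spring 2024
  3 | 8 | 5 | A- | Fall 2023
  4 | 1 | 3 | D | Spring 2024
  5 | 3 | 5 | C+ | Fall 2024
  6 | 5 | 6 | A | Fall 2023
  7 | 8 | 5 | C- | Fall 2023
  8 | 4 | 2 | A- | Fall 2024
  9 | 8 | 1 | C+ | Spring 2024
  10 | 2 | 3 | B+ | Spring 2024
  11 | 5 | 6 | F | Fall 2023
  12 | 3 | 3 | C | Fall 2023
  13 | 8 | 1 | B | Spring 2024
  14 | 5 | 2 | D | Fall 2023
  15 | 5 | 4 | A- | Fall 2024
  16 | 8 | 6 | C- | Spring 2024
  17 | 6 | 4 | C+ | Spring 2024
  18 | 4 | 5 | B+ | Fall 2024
SELECT name, year FROM students WHERE year < 1

Execution result:
(no rows)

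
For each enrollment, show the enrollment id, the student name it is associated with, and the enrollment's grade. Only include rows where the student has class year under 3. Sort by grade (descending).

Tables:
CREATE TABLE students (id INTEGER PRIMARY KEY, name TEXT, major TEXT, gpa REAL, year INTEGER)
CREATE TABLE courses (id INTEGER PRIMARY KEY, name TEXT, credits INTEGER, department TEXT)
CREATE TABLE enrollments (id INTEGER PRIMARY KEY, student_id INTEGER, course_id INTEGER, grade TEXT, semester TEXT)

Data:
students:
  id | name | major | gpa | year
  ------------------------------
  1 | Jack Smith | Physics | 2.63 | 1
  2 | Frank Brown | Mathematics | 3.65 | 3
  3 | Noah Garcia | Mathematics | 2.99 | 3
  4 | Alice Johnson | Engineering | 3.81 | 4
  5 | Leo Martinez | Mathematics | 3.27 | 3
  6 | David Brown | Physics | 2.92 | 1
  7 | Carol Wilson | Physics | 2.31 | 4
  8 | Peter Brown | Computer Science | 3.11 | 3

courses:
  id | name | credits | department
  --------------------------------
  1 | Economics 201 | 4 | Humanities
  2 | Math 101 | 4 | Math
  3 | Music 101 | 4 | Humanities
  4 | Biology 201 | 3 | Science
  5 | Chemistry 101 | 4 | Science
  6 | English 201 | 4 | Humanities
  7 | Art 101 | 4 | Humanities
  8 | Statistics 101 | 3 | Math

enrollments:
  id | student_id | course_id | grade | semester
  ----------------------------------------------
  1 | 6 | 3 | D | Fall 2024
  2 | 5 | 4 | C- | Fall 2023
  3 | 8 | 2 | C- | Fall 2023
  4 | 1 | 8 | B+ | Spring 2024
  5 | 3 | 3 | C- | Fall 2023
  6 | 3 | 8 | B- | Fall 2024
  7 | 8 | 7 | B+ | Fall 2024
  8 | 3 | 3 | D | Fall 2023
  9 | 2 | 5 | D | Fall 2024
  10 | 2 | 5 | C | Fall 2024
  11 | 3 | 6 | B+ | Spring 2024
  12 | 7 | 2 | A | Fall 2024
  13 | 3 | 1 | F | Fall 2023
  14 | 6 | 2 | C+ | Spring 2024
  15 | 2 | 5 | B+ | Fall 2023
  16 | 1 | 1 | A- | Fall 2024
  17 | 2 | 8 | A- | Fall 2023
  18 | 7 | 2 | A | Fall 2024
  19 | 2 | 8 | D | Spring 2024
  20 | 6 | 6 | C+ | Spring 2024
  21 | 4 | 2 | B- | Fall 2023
SELECT c.id, p.name AS student, c.grade FROM enrollments c JOIN students p ON c.student_id = p.id WHERE p.year < 3 ORDER BY c.grade DESC

Execution result:
id | student | grade
1 | David Brown | D
14 | David Brown | C+
20 | David Brown | C+
4 | Jack Smith | B+
16 | Jack Smith | A-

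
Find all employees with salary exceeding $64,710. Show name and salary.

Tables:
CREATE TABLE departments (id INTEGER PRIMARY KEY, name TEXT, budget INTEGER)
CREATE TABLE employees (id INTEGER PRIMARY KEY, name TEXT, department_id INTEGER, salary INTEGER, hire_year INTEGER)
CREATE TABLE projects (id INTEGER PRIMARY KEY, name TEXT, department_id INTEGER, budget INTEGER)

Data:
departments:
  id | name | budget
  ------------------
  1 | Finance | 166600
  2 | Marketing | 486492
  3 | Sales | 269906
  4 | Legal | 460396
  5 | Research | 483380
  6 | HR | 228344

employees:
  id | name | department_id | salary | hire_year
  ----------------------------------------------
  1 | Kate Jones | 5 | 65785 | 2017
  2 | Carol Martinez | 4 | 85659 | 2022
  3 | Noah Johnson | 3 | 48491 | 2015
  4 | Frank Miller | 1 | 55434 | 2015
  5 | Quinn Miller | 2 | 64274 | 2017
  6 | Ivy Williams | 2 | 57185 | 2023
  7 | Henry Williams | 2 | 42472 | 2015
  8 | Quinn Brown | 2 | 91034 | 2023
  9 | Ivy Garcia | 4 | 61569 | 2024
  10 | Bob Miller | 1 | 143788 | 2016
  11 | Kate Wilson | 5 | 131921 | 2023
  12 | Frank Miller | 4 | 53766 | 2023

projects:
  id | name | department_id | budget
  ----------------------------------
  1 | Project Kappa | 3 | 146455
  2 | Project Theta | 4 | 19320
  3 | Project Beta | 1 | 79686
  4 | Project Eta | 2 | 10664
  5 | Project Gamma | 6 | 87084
SELECT name, salary FROM employees WHERE salary > 64710

Execution result:
name | salary
Kate Jones | 65785
Carol Martinez | 85659
Quinn Brown | 91034
Bob Miller | 143788
Kate Wilson | 131921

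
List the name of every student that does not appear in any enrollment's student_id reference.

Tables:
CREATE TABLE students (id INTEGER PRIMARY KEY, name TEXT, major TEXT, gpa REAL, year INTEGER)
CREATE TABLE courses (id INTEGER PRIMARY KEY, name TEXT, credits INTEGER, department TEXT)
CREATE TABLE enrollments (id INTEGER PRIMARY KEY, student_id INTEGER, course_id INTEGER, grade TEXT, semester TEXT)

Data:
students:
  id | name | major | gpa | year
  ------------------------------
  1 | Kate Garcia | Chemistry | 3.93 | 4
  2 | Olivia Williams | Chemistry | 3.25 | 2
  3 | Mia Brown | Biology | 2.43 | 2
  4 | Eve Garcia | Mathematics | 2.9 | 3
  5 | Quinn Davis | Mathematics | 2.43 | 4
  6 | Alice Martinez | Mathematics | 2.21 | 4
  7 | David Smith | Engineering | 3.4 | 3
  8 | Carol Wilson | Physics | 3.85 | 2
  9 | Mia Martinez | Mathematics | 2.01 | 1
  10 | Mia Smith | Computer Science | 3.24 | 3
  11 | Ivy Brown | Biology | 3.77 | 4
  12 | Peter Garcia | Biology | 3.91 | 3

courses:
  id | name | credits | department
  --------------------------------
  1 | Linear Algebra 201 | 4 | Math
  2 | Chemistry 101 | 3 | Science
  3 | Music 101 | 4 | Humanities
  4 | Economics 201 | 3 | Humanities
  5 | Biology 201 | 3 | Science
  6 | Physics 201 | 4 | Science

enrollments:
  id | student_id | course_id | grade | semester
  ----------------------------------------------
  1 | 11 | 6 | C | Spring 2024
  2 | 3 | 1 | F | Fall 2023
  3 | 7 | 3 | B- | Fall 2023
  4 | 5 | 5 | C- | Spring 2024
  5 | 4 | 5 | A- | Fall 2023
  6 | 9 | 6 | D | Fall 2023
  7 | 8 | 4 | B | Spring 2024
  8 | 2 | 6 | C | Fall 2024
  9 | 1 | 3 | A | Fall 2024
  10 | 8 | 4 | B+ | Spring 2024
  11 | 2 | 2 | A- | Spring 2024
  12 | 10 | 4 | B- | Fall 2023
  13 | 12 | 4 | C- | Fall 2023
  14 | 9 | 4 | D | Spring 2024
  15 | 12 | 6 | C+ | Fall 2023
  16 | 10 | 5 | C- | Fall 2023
SELECT p.name FROM students p LEFT JOIN enrollments c ON c.student_id = p.id WHERE c.id IS NULL

Execution result:
Alice Martinez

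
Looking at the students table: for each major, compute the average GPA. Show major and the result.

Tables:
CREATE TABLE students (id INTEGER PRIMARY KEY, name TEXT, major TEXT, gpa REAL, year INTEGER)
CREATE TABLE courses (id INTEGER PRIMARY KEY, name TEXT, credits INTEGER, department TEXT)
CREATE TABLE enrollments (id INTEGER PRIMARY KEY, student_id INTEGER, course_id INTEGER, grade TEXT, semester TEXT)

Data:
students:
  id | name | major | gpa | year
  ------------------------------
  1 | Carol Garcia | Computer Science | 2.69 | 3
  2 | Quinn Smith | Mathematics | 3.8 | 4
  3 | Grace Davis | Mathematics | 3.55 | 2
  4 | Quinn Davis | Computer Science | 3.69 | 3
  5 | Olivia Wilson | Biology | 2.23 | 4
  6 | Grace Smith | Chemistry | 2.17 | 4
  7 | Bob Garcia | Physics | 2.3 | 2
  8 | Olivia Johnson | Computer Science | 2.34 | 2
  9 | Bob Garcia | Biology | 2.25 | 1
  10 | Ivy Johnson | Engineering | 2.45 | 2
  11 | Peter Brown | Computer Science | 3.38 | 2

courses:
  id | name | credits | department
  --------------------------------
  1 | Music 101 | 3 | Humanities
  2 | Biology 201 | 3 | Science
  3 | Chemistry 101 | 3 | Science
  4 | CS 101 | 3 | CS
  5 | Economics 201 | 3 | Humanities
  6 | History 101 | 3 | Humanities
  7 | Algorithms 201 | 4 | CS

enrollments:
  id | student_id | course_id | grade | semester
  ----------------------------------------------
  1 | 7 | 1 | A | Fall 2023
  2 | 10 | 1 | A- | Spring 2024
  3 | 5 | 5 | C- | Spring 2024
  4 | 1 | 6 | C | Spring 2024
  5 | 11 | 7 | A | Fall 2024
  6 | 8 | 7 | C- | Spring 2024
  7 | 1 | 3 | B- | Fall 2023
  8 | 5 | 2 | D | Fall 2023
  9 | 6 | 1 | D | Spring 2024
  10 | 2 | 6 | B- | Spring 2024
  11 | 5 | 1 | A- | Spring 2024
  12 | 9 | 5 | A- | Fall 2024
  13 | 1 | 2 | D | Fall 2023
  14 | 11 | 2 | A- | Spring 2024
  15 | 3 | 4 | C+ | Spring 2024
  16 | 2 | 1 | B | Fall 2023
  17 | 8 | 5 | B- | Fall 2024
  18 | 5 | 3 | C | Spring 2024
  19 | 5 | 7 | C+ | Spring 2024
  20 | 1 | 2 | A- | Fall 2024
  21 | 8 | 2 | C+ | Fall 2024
SELECT major, AVG(gpa) AS avg_gpa FROM students GROUP BY major

Execution result:
major | avg_gpa
Biology | 2.24
Chemistry | 2.17
Computer Science | 3.03
Engineering | 2.45
Mathematics | 3.68
Physics | 2.30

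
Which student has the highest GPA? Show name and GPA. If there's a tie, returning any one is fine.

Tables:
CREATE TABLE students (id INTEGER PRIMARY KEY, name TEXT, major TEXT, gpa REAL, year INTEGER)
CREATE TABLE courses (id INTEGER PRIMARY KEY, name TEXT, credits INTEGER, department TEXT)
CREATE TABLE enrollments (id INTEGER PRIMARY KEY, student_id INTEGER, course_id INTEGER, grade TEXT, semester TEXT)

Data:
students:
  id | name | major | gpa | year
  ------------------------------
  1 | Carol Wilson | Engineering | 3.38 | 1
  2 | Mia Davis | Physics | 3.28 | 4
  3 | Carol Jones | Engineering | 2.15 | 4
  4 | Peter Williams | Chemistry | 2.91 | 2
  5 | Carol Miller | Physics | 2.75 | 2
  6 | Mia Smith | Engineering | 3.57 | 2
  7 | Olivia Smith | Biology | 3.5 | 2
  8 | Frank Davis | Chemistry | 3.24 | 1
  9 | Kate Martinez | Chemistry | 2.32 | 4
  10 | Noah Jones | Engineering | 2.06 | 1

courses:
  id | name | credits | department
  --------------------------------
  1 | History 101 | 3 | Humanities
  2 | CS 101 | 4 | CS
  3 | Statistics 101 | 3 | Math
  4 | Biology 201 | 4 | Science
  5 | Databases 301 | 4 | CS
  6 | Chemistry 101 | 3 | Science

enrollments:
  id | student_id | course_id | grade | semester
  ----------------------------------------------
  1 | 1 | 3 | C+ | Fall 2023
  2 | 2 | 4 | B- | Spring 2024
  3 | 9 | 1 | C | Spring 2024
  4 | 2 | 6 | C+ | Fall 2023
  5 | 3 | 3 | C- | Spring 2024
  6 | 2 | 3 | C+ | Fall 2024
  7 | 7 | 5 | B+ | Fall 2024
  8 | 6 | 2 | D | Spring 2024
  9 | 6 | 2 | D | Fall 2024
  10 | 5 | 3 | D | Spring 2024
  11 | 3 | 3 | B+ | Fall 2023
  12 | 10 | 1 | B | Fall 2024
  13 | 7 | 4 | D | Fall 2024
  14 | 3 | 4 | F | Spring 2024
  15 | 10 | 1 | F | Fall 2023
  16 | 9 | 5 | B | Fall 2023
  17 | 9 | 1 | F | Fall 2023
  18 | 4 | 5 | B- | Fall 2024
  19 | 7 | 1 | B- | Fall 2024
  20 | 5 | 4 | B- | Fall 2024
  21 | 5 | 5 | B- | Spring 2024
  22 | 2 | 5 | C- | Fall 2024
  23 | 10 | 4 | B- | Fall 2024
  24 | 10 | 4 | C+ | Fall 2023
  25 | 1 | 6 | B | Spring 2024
SELECT name, gpa FROM students ORDER BY gpa DESC LIMIT 1

Execution result:
name | gpa
Mia Smith | 3.57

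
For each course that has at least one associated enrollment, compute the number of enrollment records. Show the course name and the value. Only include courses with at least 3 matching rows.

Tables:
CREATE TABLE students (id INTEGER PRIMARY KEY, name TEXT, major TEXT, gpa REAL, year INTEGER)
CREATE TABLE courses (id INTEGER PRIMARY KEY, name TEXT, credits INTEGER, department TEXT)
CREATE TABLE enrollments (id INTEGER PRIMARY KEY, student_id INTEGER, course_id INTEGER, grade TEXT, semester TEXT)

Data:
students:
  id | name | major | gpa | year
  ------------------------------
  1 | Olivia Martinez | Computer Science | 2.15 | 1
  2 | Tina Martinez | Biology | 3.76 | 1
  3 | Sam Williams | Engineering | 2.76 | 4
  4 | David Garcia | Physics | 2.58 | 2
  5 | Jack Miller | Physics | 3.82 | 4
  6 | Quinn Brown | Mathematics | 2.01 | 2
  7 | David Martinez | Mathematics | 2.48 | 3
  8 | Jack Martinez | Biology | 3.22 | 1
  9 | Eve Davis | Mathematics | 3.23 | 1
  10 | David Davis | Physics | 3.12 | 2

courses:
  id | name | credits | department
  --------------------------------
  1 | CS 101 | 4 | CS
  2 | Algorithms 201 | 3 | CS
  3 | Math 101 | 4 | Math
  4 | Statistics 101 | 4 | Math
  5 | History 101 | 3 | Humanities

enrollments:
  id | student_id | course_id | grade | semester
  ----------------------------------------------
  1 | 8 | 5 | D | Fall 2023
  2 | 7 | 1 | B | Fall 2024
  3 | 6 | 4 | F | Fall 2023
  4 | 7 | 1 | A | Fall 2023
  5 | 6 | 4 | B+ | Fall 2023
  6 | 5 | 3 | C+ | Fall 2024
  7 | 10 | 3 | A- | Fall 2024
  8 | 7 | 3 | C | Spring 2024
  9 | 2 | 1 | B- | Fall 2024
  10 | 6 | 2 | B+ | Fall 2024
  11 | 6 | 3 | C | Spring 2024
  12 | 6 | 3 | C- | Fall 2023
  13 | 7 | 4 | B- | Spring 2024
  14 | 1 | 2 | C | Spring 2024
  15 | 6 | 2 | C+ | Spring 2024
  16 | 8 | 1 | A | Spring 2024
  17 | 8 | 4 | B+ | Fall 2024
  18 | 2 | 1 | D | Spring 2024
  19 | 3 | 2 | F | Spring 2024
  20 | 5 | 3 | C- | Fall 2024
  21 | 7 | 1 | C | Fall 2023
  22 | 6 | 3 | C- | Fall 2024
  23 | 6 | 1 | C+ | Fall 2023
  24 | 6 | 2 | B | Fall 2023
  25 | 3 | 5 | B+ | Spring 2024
SELECT p.name, COUNT(*) AS n FROM enrollments c JOIN courses p ON c.course_id = p.id GROUP BY p.id, p.name HAVING COUNT(*) >= 3

Execution result:
name | n
CS 101 | 7
Algorithms 201 | 5
Math 101 | 7
Statistics 101 | 4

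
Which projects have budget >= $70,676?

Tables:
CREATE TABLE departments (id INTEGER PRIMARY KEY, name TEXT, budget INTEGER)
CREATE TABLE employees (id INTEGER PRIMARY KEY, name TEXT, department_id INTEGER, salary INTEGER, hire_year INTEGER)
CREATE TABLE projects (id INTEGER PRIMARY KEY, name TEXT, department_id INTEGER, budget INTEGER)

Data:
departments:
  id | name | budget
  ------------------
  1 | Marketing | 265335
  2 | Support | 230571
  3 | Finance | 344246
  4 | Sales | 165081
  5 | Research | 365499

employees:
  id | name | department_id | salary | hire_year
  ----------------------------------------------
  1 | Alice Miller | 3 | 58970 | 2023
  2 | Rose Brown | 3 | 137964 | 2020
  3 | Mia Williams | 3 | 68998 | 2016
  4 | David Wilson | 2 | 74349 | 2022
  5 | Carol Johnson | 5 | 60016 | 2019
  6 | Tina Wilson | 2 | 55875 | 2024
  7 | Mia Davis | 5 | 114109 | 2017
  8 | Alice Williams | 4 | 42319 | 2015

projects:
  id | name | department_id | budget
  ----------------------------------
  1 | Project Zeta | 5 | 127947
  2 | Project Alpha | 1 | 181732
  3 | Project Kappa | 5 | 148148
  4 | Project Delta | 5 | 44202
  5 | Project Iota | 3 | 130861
SELECT name, budget FROM projects WHERE budget >= 70676

Execution result:
name | budget
Project Zeta | 127947
Project Alpha | 181732
Project Kappa | 148148
Project Iota | 130861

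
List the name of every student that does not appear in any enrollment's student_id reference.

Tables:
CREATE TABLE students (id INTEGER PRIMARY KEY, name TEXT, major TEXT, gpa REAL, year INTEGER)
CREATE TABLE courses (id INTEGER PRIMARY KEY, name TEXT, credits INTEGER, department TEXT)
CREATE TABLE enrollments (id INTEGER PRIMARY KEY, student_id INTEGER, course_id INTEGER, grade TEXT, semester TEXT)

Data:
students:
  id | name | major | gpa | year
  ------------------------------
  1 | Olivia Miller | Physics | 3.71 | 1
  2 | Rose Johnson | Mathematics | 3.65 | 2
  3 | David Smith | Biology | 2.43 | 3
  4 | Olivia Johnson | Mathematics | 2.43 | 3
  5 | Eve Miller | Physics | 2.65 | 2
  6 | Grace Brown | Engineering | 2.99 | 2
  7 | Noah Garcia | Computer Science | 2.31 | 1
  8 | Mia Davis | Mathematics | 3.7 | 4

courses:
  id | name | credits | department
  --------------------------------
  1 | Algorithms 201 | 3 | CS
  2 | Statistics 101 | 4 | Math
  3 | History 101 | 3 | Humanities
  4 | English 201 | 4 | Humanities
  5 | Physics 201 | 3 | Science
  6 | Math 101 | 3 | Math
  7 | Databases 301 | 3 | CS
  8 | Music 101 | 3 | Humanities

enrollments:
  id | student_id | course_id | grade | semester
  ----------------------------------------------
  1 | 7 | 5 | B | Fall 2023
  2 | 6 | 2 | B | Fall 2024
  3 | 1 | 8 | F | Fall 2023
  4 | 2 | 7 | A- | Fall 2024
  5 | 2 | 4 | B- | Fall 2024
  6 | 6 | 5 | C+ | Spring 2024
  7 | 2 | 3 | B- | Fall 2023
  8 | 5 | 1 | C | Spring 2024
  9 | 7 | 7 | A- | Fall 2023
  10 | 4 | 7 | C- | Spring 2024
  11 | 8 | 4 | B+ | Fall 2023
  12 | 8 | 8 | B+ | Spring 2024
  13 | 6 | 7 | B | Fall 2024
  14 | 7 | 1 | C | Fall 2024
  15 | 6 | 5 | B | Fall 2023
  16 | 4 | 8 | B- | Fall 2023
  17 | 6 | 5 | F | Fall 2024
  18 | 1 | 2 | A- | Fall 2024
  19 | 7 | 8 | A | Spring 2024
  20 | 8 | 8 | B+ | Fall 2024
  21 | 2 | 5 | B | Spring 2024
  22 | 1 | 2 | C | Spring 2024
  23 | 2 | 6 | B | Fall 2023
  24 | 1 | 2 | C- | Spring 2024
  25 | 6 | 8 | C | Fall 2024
SELECT p.name FROM students p LEFT JOIN enrollments c ON c.student_id = p.id WHERE c.id IS NULL

Execution result:
David Smith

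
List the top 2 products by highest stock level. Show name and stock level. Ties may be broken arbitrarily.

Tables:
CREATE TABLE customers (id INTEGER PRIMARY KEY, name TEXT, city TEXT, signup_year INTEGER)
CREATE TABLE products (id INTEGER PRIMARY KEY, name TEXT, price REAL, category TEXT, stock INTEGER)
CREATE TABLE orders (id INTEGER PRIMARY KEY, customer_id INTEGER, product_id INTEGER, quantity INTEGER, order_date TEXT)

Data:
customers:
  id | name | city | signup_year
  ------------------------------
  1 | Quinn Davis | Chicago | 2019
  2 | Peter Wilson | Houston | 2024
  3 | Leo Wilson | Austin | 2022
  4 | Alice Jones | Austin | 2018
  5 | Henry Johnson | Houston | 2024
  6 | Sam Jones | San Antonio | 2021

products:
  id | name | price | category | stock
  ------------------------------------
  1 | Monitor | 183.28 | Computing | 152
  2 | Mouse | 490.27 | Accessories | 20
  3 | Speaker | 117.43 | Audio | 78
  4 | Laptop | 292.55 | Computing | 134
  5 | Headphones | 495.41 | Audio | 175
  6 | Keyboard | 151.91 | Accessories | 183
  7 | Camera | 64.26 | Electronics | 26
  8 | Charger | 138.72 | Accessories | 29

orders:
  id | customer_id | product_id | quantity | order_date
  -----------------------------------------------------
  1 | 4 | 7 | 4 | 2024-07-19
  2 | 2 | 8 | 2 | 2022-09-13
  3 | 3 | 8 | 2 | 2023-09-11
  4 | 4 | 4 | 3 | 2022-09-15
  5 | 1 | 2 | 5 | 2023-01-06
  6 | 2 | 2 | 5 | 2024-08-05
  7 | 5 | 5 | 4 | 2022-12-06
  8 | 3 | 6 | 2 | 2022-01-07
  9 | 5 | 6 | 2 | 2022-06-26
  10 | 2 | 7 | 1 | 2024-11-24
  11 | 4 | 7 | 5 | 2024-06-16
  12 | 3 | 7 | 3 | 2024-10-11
SELECT name, stock FROM products ORDER BY stock DESC LIMIT 2

Execution result:
name | stock
Keyboard | 183
Headphones | 175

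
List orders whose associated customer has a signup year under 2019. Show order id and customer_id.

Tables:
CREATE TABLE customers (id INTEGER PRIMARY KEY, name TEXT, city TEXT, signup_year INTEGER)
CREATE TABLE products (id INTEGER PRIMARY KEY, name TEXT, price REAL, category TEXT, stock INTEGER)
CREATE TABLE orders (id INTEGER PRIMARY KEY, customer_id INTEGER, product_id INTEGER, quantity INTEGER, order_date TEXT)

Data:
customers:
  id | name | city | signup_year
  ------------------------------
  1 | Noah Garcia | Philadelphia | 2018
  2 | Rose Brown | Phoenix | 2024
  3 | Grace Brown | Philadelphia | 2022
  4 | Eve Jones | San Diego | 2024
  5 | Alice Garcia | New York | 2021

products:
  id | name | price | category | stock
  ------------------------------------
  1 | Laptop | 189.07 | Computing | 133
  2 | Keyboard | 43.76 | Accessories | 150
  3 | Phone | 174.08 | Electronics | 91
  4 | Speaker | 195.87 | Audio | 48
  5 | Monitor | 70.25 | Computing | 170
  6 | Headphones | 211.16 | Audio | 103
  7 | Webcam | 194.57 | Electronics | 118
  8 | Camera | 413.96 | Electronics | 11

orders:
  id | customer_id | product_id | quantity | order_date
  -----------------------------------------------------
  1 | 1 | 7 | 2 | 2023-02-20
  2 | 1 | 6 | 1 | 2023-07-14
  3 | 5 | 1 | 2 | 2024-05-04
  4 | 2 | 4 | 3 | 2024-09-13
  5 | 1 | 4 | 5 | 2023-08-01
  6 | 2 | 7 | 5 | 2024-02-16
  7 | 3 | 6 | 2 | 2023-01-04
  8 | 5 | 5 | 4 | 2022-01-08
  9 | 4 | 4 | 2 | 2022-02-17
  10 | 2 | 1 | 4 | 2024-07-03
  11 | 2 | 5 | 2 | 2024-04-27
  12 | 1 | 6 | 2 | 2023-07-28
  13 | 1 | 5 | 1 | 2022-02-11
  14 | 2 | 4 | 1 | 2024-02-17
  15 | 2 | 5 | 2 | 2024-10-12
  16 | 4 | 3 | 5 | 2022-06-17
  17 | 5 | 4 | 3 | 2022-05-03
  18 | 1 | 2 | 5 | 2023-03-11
SELECT id, customer_id FROM orders WHERE customer_id IN (SELECT id FROM customers WHERE signup_year < 2019)

Execution result:
id | customer_id
1 | 1
2 | 1
5 | 1
12 | 1
13 | 1
18 | 1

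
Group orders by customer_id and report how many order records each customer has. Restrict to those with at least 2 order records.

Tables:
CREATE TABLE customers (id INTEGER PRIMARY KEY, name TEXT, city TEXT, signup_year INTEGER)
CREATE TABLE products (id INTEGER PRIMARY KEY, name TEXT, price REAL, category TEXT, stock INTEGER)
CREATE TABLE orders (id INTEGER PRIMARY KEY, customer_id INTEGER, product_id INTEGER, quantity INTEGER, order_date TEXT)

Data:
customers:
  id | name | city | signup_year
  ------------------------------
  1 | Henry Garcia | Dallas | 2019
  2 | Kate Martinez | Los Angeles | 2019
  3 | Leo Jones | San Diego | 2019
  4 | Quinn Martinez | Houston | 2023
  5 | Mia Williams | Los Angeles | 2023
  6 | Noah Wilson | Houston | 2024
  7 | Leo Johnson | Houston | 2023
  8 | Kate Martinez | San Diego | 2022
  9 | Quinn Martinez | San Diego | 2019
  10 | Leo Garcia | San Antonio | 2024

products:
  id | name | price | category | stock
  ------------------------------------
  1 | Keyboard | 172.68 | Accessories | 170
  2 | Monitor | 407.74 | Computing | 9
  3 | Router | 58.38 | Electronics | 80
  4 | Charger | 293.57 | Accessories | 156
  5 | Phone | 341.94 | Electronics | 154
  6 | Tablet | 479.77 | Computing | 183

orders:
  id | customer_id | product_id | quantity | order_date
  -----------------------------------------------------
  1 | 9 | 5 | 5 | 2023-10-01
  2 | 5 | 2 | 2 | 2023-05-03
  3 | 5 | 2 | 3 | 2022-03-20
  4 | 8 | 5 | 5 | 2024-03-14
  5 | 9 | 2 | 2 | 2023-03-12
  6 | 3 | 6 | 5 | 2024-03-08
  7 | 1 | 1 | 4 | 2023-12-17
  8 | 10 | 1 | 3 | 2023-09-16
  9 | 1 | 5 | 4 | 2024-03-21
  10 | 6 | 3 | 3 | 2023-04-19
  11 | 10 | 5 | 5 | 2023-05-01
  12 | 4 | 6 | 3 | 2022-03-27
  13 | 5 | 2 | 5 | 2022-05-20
SELECT customer_id, COUNT(*) AS order_count FROM orders GROUP BY customer_id HAVING COUNT(*) >= 2

Execution result:
customer_id | order_count
1 | 2
5 | 3
9 | 2
10 | 2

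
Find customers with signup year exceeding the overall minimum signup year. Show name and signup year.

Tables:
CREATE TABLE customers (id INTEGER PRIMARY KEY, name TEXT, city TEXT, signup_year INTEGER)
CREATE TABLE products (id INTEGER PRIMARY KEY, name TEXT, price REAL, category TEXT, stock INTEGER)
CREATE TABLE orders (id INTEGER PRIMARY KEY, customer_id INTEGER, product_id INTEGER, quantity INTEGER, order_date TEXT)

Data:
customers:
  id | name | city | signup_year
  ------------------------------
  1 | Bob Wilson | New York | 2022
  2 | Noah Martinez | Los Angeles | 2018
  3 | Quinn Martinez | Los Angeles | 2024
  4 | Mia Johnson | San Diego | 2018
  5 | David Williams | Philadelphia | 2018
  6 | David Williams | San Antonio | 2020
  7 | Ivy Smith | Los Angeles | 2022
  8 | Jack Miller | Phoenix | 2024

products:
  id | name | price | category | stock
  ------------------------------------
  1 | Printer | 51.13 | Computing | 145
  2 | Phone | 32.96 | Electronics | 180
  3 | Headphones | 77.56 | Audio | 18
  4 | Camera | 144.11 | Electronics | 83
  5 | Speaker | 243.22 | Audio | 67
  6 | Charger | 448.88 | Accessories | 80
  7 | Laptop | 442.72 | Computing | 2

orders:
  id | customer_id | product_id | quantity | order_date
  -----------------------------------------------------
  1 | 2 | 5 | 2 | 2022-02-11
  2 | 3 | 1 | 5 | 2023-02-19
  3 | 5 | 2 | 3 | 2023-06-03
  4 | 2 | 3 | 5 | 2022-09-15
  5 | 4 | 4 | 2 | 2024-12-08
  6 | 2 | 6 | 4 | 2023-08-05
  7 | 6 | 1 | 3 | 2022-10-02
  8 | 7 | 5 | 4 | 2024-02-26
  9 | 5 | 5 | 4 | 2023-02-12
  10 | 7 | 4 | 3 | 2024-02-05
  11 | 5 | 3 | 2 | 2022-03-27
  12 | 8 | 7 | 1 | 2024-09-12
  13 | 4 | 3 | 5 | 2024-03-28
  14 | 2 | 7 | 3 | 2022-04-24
SELECT name, signup_year FROM customers WHERE signup_year > (SELECT MIN(signup_year) FROM customers)

Execution result:
name | signup_year
Bob Wilson | 2022
Quinn Martinez | 2024
David Williams | 2020
Ivy Smith | 2022
Jack Miller | 2024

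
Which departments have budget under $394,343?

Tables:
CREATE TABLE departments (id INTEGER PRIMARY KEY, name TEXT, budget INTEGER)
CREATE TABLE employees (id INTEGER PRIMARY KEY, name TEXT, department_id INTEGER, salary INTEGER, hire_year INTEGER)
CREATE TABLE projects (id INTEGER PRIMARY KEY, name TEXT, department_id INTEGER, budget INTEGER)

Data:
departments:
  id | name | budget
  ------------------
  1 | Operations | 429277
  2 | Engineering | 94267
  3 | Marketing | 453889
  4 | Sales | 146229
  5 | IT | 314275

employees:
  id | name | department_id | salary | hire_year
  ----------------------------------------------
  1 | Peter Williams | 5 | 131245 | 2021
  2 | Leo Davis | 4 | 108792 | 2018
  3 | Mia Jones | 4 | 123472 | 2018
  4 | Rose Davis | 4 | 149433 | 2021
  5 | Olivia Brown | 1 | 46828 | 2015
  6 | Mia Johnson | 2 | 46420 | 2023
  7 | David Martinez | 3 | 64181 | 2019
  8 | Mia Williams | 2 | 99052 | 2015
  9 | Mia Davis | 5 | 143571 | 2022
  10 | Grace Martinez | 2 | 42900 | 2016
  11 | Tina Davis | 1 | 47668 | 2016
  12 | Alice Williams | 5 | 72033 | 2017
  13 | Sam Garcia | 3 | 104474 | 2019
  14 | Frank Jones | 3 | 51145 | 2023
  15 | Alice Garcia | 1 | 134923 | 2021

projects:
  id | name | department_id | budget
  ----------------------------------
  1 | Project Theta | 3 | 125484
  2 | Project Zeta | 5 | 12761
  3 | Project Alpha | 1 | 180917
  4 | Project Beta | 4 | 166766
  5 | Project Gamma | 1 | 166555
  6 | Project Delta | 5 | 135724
SELECT name, budget FROM departments WHERE budget < 394343

Execution result:
name | budget
Engineering | 94267
Sales | 146229
IT | 314275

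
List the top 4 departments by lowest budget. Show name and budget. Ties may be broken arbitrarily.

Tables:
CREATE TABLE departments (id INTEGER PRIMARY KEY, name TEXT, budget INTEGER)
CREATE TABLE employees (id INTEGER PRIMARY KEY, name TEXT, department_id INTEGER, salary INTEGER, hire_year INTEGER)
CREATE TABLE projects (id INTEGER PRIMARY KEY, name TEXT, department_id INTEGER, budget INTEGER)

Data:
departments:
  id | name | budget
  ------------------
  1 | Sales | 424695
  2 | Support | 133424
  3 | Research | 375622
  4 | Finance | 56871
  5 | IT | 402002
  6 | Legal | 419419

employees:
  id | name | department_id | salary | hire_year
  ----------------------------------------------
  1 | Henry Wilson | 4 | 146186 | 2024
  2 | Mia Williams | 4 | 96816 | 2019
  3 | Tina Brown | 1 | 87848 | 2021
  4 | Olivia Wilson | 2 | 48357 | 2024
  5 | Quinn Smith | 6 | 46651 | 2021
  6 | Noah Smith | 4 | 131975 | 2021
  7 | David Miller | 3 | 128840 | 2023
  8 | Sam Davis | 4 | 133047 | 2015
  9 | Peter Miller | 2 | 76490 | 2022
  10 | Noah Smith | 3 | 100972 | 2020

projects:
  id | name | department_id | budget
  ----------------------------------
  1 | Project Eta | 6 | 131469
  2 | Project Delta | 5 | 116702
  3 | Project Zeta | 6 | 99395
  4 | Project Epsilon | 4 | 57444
SELECT name, budget FROM departments ORDER BY budget ASC LIMIT 4

Execution result:
name | budget
Finance | 56871
Support | 133424
Research | 375622
IT | 402002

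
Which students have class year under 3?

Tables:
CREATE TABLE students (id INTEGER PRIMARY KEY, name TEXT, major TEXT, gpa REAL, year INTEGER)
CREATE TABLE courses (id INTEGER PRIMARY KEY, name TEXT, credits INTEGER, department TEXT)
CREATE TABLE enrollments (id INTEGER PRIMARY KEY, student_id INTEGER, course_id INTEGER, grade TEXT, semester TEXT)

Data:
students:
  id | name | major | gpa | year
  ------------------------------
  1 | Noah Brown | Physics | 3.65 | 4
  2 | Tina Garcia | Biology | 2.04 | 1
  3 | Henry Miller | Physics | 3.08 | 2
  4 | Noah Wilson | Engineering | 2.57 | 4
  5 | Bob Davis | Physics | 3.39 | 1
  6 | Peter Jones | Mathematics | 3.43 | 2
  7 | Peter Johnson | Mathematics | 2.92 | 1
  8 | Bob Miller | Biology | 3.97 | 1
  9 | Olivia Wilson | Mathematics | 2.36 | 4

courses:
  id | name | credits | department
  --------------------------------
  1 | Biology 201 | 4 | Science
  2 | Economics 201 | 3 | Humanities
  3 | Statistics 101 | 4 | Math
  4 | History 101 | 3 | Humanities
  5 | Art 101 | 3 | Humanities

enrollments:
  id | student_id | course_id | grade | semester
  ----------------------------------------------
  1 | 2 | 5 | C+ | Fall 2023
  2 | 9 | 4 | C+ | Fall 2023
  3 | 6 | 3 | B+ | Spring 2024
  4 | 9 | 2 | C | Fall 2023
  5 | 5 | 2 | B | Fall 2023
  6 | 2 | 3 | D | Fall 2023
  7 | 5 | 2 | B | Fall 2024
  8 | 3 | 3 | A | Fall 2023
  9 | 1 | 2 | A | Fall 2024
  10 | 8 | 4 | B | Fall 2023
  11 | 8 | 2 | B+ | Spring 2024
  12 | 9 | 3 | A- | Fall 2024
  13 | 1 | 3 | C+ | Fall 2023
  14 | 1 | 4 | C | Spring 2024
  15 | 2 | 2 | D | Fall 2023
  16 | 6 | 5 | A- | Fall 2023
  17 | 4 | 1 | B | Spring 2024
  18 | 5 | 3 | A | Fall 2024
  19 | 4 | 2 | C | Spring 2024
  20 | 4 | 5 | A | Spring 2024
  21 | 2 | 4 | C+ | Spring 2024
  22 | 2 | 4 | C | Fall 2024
SELECT name, year FROM students WHERE year < 3

Execution result:
name | year
Tina Garcia | 1
Henry Miller | 2
Bob Davis | 1
Peter Jones | 2
Peter Johnson | 1
Bob Miller | 1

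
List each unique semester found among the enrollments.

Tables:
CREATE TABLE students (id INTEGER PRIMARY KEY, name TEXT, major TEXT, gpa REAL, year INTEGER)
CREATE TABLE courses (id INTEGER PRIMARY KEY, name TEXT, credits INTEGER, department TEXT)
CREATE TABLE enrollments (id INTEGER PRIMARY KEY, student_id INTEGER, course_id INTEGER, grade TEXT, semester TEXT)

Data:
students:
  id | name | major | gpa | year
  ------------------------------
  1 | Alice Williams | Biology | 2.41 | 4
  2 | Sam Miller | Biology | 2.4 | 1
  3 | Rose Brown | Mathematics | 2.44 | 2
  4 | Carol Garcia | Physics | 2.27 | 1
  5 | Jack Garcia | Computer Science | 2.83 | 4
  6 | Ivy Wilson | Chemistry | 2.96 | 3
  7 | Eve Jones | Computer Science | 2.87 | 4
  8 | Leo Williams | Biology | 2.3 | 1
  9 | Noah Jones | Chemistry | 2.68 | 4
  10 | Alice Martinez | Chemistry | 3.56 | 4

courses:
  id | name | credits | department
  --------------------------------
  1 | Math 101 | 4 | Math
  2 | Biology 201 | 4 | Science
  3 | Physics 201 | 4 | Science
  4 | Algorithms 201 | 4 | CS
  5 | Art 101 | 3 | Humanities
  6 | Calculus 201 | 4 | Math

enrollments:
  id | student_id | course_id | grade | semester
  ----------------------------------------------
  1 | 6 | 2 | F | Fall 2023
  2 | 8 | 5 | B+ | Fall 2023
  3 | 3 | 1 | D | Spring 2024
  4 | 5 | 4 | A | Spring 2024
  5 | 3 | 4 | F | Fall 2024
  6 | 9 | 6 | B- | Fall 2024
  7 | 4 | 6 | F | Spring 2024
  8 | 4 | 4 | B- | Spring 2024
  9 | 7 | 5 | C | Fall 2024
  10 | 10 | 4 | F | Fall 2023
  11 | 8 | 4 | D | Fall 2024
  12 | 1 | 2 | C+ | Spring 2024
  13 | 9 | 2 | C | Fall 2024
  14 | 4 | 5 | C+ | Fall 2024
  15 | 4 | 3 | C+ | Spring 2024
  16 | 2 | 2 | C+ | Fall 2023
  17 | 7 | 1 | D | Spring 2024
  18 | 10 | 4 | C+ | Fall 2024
SELECT DISTINCT semester FROM enrollments

Execution result:
semester
Fall 2023
Spring 2024
Fall 2024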